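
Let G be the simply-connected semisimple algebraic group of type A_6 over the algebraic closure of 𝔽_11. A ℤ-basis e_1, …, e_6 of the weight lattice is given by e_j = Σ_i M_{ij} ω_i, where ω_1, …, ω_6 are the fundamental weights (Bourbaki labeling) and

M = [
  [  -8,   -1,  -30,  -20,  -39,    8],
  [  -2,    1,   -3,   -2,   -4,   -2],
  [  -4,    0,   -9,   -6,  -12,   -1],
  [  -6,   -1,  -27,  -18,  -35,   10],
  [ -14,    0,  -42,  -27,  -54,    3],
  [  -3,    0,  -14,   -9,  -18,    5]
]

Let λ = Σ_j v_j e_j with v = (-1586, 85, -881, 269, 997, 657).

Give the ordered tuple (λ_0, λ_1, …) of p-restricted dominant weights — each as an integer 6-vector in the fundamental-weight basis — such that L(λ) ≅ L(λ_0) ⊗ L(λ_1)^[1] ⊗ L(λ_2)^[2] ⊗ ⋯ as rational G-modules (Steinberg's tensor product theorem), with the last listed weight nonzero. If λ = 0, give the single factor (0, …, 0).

Converting to the ω-basis (c_i = row i of M dotted with v = (-1586, 85, -881, 269, 997, 657)):
  c_1 = -8*-1586 + -1*85 + -30*-881 + -20*269 + -39*997 + 8*657 = 26
  c_2 = -2*-1586 + 1*85 + -3*-881 + -2*269 + -4*997 + -2*657 = 60
  c_3 = -4*-1586 + 0*85 + -9*-881 + -6*269 + -12*997 + -1*657 = 38
  c_4 = -6*-1586 + -1*85 + -27*-881 + -18*269 + -35*997 + 10*657 = 51
  c_5 = -14*-1586 + 0*85 + -42*-881 + -27*269 + -54*997 + 3*657 = 76
  c_6 = -3*-1586 + 0*85 + -14*-881 + -9*269 + -18*997 + 5*657 = 10
Expand coordinatewise in base 11:
  c_1 = 26 = 4·11^0 + 2·11^1
  c_2 = 60 = 5·11^0 + 5·11^1
  c_3 = 38 = 5·11^0 + 3·11^1
  c_4 = 51 = 7·11^0 + 4·11^1
  c_5 = 76 = 10·11^0 + 6·11^1
  c_6 = 10 = 10·11^0
λ_0 = (4, 5, 5, 7, 10, 10)
λ_1 = (2, 5, 3, 4, 6, 0)

((4, 5, 5, 7, 10, 10), (2, 5, 3, 4, 6, 0))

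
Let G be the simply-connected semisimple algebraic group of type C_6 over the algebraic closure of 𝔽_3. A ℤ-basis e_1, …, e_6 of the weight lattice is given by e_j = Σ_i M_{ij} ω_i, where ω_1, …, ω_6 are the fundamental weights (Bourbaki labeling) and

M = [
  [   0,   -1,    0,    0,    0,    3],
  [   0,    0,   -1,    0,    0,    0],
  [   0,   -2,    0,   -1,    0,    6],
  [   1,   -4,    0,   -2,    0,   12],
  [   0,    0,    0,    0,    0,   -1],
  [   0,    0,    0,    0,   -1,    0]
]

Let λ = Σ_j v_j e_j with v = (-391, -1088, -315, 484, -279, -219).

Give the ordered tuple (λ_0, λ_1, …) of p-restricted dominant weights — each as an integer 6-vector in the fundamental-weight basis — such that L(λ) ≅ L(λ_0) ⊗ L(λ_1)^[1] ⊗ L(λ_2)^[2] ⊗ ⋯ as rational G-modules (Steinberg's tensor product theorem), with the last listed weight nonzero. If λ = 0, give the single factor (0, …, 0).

In the fundamental-weight basis, λ has coordinates c = M·v (v = (-391, -1088, -315, 484, -279, -219)):
  c_1 = 0*-391 + -1*-1088 + 0*-315 + 0*484 + 0*-279 + 3*-219 = 431
  c_2 = 0*-391 + 0*-1088 + -1*-315 + 0*484 + 0*-279 + 0*-219 = 315
  c_3 = 0*-391 + -2*-1088 + 0*-315 + -1*484 + 0*-279 + 6*-219 = 378
  c_4 = 1*-391 + -4*-1088 + 0*-315 + -2*484 + 0*-279 + 12*-219 = 365
  c_5 = 0*-391 + 0*-1088 + 0*-315 + 0*484 + 0*-279 + -1*-219 = 219
  c_6 = 0*-391 + 0*-1088 + 0*-315 + 0*484 + -1*-279 + 0*-219 = 279
Base-3 expansion of each c_i:
  c_1 = 431 = 2·3^0 + 2·3^1 + 2·3^2 + 0·3^3 + 2·3^4 + 1·3^5
  c_2 = 315 = 0·3^0 + 0·3^1 + 2·3^2 + 2·3^3 + 0·3^4 + 1·3^5
  c_3 = 378 = 0·3^0 + 0·3^1 + 0·3^2 + 2·3^3 + 1·3^4 + 1·3^5
  c_4 = 365 = 2·3^0 + 1·3^1 + 1·3^2 + 1·3^3 + 1·3^4 + 1·3^5
  c_5 = 219 = 0·3^0 + 1·3^1 + 0·3^2 + 2·3^3 + 2·3^4
  c_6 = 279 = 0·3^0 + 0·3^1 + 1·3^2 + 1·3^3 + 0·3^4 + 1·3^5
Factor λ_0 = (2, 0, 0, 2, 0, 0)
Factor λ_1 = (2, 0, 0, 1, 1, 0)
Factor λ_2 = (2, 2, 0, 1, 0, 1)
Factor λ_3 = (0, 2, 2, 1, 2, 1)
Factor λ_4 = (2, 0, 1, 1, 2, 0)
Factor λ_5 = (1, 1, 1, 1, 0, 1)

((2, 0, 0, 2, 0, 0), (2, 0, 0, 1, 1, 0), (2, 2, 0, 1, 0, 1), (0, 2, 2, 1, 2, 1), (2, 0, 1, 1, 2, 0), (1, 1, 1, 1, 0, 1))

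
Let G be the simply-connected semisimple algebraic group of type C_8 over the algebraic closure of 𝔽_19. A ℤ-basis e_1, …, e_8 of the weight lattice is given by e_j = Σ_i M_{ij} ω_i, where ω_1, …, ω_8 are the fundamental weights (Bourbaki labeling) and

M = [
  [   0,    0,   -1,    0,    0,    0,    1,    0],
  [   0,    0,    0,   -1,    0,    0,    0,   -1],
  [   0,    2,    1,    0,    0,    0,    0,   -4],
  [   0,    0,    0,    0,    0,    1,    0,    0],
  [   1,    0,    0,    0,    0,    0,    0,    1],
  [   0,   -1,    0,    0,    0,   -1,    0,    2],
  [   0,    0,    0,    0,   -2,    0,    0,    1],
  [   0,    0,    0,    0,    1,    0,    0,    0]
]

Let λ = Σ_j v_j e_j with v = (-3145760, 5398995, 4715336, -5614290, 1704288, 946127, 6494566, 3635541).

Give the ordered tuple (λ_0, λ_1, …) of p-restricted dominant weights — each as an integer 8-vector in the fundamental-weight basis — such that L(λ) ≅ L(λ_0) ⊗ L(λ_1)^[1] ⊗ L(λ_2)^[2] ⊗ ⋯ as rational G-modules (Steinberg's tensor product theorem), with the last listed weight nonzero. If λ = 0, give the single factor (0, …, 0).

((13, 13, 15, 3, 18, 14, 10, 7), (11, 5, 3, 16, 13, 18, 13, 0), (7, 9, 11, 17, 7, 18, 1, 9), (12, 3, 8, 4, 14, 1, 14, 1), (13, 15, 7, 7, 3, 7, 1, 13))

In the fundamental-weight basis, λ has coordinates c = M·v (v = (-3145760, 5398995, 4715336, -5614290, 1704288, 946127, 6494566, 3635541)):
  c_1 = (0)·(-3145760) + 0·5398995 + (-1)·(4715336) + (0)·(-5614290) + 0·1704288 + 0·946127 + 1·6494566 + 0·3635541 = 1779230
  c_2 = (0)·(-3145760) + 0·5398995 + 0·4715336 + (-1)·(-5614290) + 0·1704288 + 0·946127 + 0·6494566 + (-1)·(3635541) = 1978749
  c_3 = (0)·(-3145760) + 2·5398995 + 1·4715336 + (0)·(-5614290) + 0·1704288 + 0·946127 + 0·6494566 + (-4)·(3635541) = 971162
  c_4 = (0)·(-3145760) + 0·5398995 + 0·4715336 + (0)·(-5614290) + 0·1704288 + 1·946127 + 0·6494566 + 0·3635541 = 946127
  c_5 = (1)·(-3145760) + 0·5398995 + 0·4715336 + (0)·(-5614290) + 0·1704288 + 0·946127 + 0·6494566 + 1·3635541 = 489781
  c_6 = (0)·(-3145760) + (-1)·(5398995) + 0·4715336 + (0)·(-5614290) + 0·1704288 + (-1)·(946127) + 0·6494566 + 2·3635541 = 925960
  c_7 = (0)·(-3145760) + 0·5398995 + 0·4715336 + (0)·(-5614290) + (-2)·(1704288) + 0·946127 + 0·6494566 + 1·3635541 = 226965
  c_8 = (0)·(-3145760) + 0·5398995 + 0·4715336 + (0)·(-5614290) + 1·1704288 + 0·946127 + 0·6494566 + 0·3635541 = 1704288
Expand coordinatewise in base 19:
  c_1 = 1779230 = 13·19^0 + 11·19^1 + 7·19^2 + 12·19^3 + 13·19^4
  c_2 = 1978749 = 13·19^0 + 5·19^1 + 9·19^2 + 3·19^3 + 15·19^4
  c_3 = 971162 = 15·19^0 + 3·19^1 + 11·19^2 + 8·19^3 + 7·19^4
  c_4 = 946127 = 3·19^0 + 16·19^1 + 17·19^2 + 4·19^3 + 7·19^4
  c_5 = 489781 = 18·19^0 + 13·19^1 + 7·19^2 + 14·19^3 + 3·19^4
  c_6 = 925960 = 14·19^0 + 18·19^1 + 18·19^2 + 1·19^3 + 7·19^4
  c_7 = 226965 = 10·19^0 + 13·19^1 + 1·19^2 + 14·19^3 + 1·19^4
  c_8 = 1704288 = 7·19^0 + 0·19^1 + 9·19^2 + 1·19^3 + 13·19^4
Factor λ_0 = (13, 13, 15, 3, 18, 14, 10, 7)
Factor λ_1 = (11, 5, 3, 16, 13, 18, 13, 0)
Factor λ_2 = (7, 9, 11, 17, 7, 18, 1, 9)
Factor λ_3 = (12, 3, 8, 4, 14, 1, 14, 1)
Factor λ_4 = (13, 15, 7, 7, 3, 7, 1, 13)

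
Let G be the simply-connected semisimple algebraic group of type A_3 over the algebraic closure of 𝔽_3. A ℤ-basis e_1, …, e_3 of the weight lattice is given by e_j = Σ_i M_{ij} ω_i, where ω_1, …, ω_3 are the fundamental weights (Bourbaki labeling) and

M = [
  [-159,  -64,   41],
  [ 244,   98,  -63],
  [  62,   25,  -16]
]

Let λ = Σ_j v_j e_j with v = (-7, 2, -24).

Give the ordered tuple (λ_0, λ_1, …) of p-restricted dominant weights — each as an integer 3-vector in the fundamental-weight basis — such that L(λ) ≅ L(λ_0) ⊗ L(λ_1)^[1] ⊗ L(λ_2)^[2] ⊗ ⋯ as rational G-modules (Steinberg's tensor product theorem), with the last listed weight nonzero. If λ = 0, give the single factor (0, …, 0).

((1, 0, 0),)

Change of basis e → ω: c = M·v where v = (-7, 2, -24):
  c_1 = (-159)·(-7) + (-64)·(2) + (41)·(-24) = 1
  c_2 = (244)·(-7) + (98)·(2) + (-63)·(-24) = 0
  c_3 = (62)·(-7) + (25)·(2) + (-16)·(-24) = 0
p = 3; digits c_i = Σ_j d_{ij}·3^j, 0 ≤ d_{ij} < 3:
  c_1 = 1 = 1·3^0
  c_2 = 0
  c_3 = 0
λ_0 = (1, 0, 0)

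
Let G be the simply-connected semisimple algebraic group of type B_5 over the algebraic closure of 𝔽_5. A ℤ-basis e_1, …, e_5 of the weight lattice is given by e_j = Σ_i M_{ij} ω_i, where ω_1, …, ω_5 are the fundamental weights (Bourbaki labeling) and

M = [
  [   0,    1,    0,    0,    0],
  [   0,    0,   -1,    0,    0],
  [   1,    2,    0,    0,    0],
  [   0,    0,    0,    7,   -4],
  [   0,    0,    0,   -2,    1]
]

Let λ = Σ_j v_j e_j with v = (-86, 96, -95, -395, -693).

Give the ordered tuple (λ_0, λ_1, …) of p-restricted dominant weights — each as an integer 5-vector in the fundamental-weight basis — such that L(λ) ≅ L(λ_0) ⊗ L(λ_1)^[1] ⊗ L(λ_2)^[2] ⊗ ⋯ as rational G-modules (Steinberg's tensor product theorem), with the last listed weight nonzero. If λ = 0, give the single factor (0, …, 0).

((1, 0, 1, 2, 2), (4, 4, 1, 1, 4), (3, 3, 4, 0, 3))

Converting to the ω-basis (c_i = row i of M dotted with v = (-86, 96, -95, -395, -693)):
  c_1 = (0)·(-86) + (1)·(96) + (0)·(-95) + (0)·(-395) + (0)·(-693) = 96
  c_2 = (0)·(-86) + (0)·(96) + (-1)·(-95) + (0)·(-395) + (0)·(-693) = 95
  c_3 = (1)·(-86) + (2)·(96) + (0)·(-95) + (0)·(-395) + (0)·(-693) = 106
  c_4 = (0)·(-86) + (0)·(96) + (0)·(-95) + (7)·(-395) + (-4)·(-693) = 7
  c_5 = (0)·(-86) + (0)·(96) + (0)·(-95) + (-2)·(-395) + (1)·(-693) = 97
Expand coordinatewise in base 5:
  c_1 = 96 = 1·5^0 + 4·5^1 + 3·5^2
  c_2 = 95 = 0·5^0 + 4·5^1 + 3·5^2
  c_3 = 106 = 1·5^0 + 1·5^1 + 4·5^2
  c_4 = 7 = 2·5^0 + 1·5^1
  c_5 = 97 = 2·5^0 + 4·5^1 + 3·5^2
p-restricted factor λ_0 = (1, 0, 1, 2, 2)
p-restricted factor λ_1 = (4, 4, 1, 1, 4)
p-restricted factor λ_2 = (3, 3, 4, 0, 3)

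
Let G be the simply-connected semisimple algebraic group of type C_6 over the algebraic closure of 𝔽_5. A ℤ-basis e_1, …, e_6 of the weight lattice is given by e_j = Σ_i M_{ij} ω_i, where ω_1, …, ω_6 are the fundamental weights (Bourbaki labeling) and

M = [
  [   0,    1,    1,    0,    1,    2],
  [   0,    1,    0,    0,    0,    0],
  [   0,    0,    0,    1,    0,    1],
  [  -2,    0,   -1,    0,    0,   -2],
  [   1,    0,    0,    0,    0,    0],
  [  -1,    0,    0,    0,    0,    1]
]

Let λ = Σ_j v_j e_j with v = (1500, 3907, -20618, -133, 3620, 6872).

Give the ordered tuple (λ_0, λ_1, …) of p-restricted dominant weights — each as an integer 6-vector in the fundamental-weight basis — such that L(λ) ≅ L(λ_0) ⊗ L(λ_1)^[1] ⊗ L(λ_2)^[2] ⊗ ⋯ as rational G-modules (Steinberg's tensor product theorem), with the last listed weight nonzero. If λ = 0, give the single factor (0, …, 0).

((3, 2, 4, 4, 0, 2), (0, 1, 2, 4, 0, 4), (1, 1, 4, 4, 0, 4), (0, 1, 3, 0, 2, 2), (1, 1, 0, 1, 2, 3), (0, 1, 2, 1, 0, 1))

Converting to the ω-basis (c_i = row i of M dotted with v = (1500, 3907, -20618, -133, 3620, 6872)):
  c_1 = 0*1500 + 1*3907 + 1*-20618 + 0*-133 + 1*3620 + 2*6872 = 653
  c_2 = 0*1500 + 1*3907 + 0*-20618 + 0*-133 + 0*3620 + 0*6872 = 3907
  c_3 = 0*1500 + 0*3907 + 0*-20618 + 1*-133 + 0*3620 + 1*6872 = 6739
  c_4 = -2*1500 + 0*3907 + -1*-20618 + 0*-133 + 0*3620 + -2*6872 = 3874
  c_5 = 1*1500 + 0*3907 + 0*-20618 + 0*-133 + 0*3620 + 0*6872 = 1500
  c_6 = -1*1500 + 0*3907 + 0*-20618 + 0*-133 + 0*3620 + 1*6872 = 5372
Expand coordinatewise in base 5:
  c_1 = 653 = 3·5^0 + 0·5^1 + 1·5^2 + 0·5^3 + 1·5^4
  c_2 = 3907 = 2·5^0 + 1·5^1 + 1·5^2 + 1·5^3 + 1·5^4 + 1·5^5
  c_3 = 6739 = 4·5^0 + 2·5^1 + 4·5^2 + 3·5^3 + 0·5^4 + 2·5^5
  c_4 = 3874 = 4·5^0 + 4·5^1 + 4·5^2 + 0·5^3 + 1·5^4 + 1·5^5
  c_5 = 1500 = 0·5^0 + 0·5^1 + 0·5^2 + 2·5^3 + 2·5^4
  c_6 = 5372 = 2·5^0 + 4·5^1 + 4·5^2 + 2·5^3 + 3·5^4 + 1·5^5
λ_0 = (3, 2, 4, 4, 0, 2)
λ_1 = (0, 1, 2, 4, 0, 4)
λ_2 = (1, 1, 4, 4, 0, 4)
λ_3 = (0, 1, 3, 0, 2, 2)
λ_4 = (1, 1, 0, 1, 2, 3)
λ_5 = (0, 1, 2, 1, 0, 1)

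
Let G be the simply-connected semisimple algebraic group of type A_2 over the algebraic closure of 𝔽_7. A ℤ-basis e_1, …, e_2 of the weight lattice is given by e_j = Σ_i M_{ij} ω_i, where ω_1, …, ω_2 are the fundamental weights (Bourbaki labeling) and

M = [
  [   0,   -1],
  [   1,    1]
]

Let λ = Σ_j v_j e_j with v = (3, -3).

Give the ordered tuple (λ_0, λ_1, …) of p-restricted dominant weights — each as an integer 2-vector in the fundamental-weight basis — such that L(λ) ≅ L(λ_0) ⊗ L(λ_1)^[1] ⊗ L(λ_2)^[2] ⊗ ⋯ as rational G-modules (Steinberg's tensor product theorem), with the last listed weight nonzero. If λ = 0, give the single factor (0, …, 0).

((3, 0),)

Change of basis e → ω: c = M·v where v = (3, -3):
  c_1 = (0)·(3) + (-1)·(-3) = 3
  c_2 = (1)·(3) + (1)·(-3) = 0
Expand coordinatewise in base 7:
  c_1 = 3 = 3·7^0
  c_2 = 0
p-restricted factor λ_0 = (3, 0)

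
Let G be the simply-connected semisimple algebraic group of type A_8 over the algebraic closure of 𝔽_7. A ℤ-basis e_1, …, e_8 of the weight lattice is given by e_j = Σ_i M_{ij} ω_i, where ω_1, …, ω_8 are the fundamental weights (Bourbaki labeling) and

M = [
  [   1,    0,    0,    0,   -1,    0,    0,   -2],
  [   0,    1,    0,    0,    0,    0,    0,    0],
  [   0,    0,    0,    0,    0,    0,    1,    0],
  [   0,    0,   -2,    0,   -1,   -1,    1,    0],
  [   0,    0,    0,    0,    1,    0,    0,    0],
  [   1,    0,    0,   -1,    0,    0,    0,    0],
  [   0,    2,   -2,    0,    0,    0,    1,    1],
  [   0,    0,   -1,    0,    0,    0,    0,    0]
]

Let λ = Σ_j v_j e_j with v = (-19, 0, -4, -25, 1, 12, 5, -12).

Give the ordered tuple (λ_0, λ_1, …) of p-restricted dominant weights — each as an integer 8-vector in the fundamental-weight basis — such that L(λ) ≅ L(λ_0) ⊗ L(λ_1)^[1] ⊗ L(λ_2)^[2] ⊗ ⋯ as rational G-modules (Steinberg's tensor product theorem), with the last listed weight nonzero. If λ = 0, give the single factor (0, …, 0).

Change of basis e → ω: c = M·v where v = (-19, 0, -4, -25, 1, 12, 5, -12):
  c_1 = 1*-19 + 0*0 + 0*-4 + 0*-25 + -1*1 + 0*12 + 0*5 + -2*-12 = 4
  c_2 = 0*-19 + 1*0 + 0*-4 + 0*-25 + 0*1 + 0*12 + 0*5 + 0*-12 = 0
  c_3 = 0*-19 + 0*0 + 0*-4 + 0*-25 + 0*1 + 0*12 + 1*5 + 0*-12 = 5
  c_4 = 0*-19 + 0*0 + -2*-4 + 0*-25 + -1*1 + -1*12 + 1*5 + 0*-12 = 0
  c_5 = 0*-19 + 0*0 + 0*-4 + 0*-25 + 1*1 + 0*12 + 0*5 + 0*-12 = 1
  c_6 = 1*-19 + 0*0 + 0*-4 + -1*-25 + 0*1 + 0*12 + 0*5 + 0*-12 = 6
  c_7 = 0*-19 + 2*0 + -2*-4 + 0*-25 + 0*1 + 0*12 + 1*5 + 1*-12 = 1
  c_8 = 0*-19 + 0*0 + -1*-4 + 0*-25 + 0*1 + 0*12 + 0*5 + 0*-12 = 4
Expand coordinatewise in base 7:
  c_1 = 4 = 4·7^0
  c_2 = 0
  c_3 = 5 = 5·7^0
  c_4 = 0
  c_5 = 1 = 1·7^0
  c_6 = 6 = 6·7^0
  c_7 = 1 = 1·7^0
  c_8 = 4 = 4·7^0
p-restricted factor λ_0 = (4, 0, 5, 0, 1, 6, 1, 4)

((4, 0, 5, 0, 1, 6, 1, 4),)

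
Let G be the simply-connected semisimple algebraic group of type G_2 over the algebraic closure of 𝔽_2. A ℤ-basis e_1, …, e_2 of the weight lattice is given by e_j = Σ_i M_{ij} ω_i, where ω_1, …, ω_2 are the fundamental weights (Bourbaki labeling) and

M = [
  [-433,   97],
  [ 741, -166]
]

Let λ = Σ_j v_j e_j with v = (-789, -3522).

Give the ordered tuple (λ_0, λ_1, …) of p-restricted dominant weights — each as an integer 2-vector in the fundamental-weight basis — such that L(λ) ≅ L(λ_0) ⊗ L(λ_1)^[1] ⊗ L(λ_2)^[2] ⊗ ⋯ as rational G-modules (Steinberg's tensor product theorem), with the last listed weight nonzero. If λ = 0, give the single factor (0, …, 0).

Change of basis e → ω: c = M·v where v = (-789, -3522):
  c_1 = (-433)·(-789) + (97)·(-3522) = 3
  c_2 = (741)·(-789) + (-166)·(-3522) = 3
Expand coordinatewise in base 2:
  c_1 = 3 = 1·2^0 + 1·2^1
  c_2 = 3 = 1·2^0 + 1·2^1
λ_0 = (1, 1)
λ_1 = (1, 1)

((1, 1), (1, 1))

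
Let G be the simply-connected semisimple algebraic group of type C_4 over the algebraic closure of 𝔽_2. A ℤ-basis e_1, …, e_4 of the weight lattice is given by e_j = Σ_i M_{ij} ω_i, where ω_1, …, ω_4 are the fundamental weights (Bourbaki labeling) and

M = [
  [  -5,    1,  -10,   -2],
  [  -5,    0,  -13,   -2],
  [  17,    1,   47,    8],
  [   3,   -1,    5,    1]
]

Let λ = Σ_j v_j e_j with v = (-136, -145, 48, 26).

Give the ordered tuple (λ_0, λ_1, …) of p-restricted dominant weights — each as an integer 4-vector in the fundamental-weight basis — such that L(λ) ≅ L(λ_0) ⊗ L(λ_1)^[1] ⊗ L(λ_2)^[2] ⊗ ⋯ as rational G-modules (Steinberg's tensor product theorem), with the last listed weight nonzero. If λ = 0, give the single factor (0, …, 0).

((1, 0, 1, 1), (1, 0, 1, 1), (0, 1, 1, 0))

ω-coordinates c = M·v, v = (-136, -145, 48, 26):
  c_1 = (-5)·(-136) + (1)·(-145) + (-10)·(48) + (-2)·(26) = 3
  c_2 = (-5)·(-136) + (0)·(-145) + (-13)·(48) + (-2)·(26) = 4
  c_3 = (17)·(-136) + (1)·(-145) + (47)·(48) + (8)·(26) = 7
  c_4 = (3)·(-136) + (-1)·(-145) + (5)·(48) + (1)·(26) = 3
Base-2 expansion of each c_i:
  c_1 = 3 = 1·2^0 + 1·2^1
  c_2 = 4 = 0·2^0 + 0·2^1 + 1·2^2
  c_3 = 7 = 1·2^0 + 1·2^1 + 1·2^2
  c_4 = 3 = 1·2^0 + 1·2^1
Factor λ_0 = (1, 0, 1, 1)
Factor λ_1 = (1, 0, 1, 1)
Factor λ_2 = (0, 1, 1, 0)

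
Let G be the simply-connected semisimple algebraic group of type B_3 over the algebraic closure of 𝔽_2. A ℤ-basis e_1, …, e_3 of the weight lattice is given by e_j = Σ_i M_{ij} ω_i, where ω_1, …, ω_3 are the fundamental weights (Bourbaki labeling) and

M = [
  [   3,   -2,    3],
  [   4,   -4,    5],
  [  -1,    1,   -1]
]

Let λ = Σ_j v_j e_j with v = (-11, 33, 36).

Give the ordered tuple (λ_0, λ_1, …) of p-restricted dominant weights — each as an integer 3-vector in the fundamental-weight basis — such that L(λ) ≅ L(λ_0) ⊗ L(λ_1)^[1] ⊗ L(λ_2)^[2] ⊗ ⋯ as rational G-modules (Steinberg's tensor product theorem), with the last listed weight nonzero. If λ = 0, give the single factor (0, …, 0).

((1, 0, 0), (0, 0, 0), (0, 1, 0), (1, 0, 1))

Change of basis e → ω: c = M·v where v = (-11, 33, 36):
  c_1 = (3)·(-11) + (-2)·(33) + 3·36 = 9
  c_2 = (4)·(-11) + (-4)·(33) + 5·36 = 4
  c_3 = (-1)·(-11) + 1·33 + (-1)·(36) = 8
p = 2; digits c_i = Σ_j d_{ij}·2^j, 0 ≤ d_{ij} < 2:
  c_1 = 9 = 1·2^0 + 0·2^1 + 0·2^2 + 1·2^3
  c_2 = 4 = 0·2^0 + 0·2^1 + 1·2^2
  c_3 = 8 = 0·2^0 + 0·2^1 + 0·2^2 + 1·2^3
λ_0 = (1, 0, 0)
λ_1 = (0, 0, 0)
λ_2 = (0, 1, 0)
λ_3 = (1, 0, 1)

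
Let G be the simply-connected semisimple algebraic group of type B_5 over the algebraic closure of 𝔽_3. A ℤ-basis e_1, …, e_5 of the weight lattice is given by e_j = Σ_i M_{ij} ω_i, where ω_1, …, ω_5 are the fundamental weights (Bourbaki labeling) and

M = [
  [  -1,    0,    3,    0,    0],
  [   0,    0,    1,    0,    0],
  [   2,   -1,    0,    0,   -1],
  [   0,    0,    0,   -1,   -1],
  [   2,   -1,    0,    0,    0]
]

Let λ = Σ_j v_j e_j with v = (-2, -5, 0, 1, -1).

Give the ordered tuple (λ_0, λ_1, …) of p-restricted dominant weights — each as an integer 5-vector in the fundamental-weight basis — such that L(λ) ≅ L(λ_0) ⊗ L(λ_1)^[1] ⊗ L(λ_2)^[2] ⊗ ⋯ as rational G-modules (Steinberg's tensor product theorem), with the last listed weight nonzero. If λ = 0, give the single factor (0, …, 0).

In the fundamental-weight basis, λ has coordinates c = M·v (v = (-2, -5, 0, 1, -1)):
  c_1 = -1*-2 + 0*-5 + 3*0 + 0*1 + 0*-1 = 2
  c_2 = 0*-2 + 0*-5 + 1*0 + 0*1 + 0*-1 = 0
  c_3 = 2*-2 + -1*-5 + 0*0 + 0*1 + -1*-1 = 2
  c_4 = 0*-2 + 0*-5 + 0*0 + -1*1 + -1*-1 = 0
  c_5 = 2*-2 + -1*-5 + 0*0 + 0*1 + 0*-1 = 1
p = 3; digits c_i = Σ_j d_{ij}·3^j, 0 ≤ d_{ij} < 3:
  c_1 = 2 = 2·3^0
  c_2 = 0
  c_3 = 2 = 2·3^0
  c_4 = 0
  c_5 = 1 = 1·3^0
λ_0 = (2, 0, 2, 0, 1)

((2, 0, 2, 0, 1),)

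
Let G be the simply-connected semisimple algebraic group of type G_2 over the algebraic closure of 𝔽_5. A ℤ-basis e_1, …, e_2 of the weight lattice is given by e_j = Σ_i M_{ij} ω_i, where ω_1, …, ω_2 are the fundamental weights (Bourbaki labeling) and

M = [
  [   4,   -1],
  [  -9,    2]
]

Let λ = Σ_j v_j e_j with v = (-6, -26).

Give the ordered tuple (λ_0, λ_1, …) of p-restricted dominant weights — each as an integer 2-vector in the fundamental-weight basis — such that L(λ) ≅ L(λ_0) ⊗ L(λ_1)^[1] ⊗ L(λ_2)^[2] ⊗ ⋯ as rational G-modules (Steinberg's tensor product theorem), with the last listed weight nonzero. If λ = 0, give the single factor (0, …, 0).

ω-coordinates c = M·v, v = (-6, -26):
  c_1 = 4*-6 + -1*-26 = 2
  c_2 = -9*-6 + 2*-26 = 2
Base-5 expansion of each c_i:
  c_1 = 2 = 2·5^0
  c_2 = 2 = 2·5^0
p-restricted factor λ_0 = (2, 2)

((2, 2),)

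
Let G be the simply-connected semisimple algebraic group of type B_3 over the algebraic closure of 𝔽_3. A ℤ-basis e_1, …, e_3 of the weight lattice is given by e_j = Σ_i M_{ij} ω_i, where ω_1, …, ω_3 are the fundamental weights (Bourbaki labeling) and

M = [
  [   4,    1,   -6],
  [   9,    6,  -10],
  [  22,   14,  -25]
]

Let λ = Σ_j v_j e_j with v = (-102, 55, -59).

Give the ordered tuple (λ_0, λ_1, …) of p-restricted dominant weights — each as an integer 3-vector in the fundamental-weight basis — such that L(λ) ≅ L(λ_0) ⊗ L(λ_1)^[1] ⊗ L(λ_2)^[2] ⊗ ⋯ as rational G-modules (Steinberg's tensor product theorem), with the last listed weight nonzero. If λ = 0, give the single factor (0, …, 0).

((1, 2, 1),)

Change of basis e → ω: c = M·v where v = (-102, 55, -59):
  c_1 = (4)·(-102) + (1)·(55) + (-6)·(-59) = 1
  c_2 = (9)·(-102) + (6)·(55) + (-10)·(-59) = 2
  c_3 = (22)·(-102) + (14)·(55) + (-25)·(-59) = 1
Base-3 expansion of each c_i:
  c_1 = 1 = 1·3^0
  c_2 = 2 = 2·3^0
  c_3 = 1 = 1·3^0
p-restricted factor λ_0 = (1, 2, 1)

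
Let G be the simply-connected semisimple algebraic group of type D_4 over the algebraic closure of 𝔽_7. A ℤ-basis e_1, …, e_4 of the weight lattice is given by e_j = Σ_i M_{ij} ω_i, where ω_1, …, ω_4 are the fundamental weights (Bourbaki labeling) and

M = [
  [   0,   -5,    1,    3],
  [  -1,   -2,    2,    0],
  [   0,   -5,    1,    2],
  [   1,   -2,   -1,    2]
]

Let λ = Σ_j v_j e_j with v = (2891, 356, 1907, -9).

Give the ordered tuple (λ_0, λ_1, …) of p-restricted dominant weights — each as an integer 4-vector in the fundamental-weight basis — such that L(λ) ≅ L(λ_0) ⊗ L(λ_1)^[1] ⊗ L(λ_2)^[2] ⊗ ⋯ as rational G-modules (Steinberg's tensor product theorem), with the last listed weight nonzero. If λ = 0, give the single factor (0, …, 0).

Converting to the ω-basis (c_i = row i of M dotted with v = (2891, 356, 1907, -9)):
  c_1 = 0*2891 + -5*356 + 1*1907 + 3*-9 = 100
  c_2 = -1*2891 + -2*356 + 2*1907 + 0*-9 = 211
  c_3 = 0*2891 + -5*356 + 1*1907 + 2*-9 = 109
  c_4 = 1*2891 + -2*356 + -1*1907 + 2*-9 = 254
Base-7 expansion of each c_i:
  c_1 = 100 = 2·7^0 + 0·7^1 + 2·7^2
  c_2 = 211 = 1·7^0 + 2·7^1 + 4·7^2
  c_3 = 109 = 4·7^0 + 1·7^1 + 2·7^2
  c_4 = 254 = 2·7^0 + 1·7^1 + 5·7^2
p-restricted factor λ_0 = (2, 1, 4, 2)
p-restricted factor λ_1 = (0, 2, 1, 1)
p-restricted factor λ_2 = (2, 4, 2, 5)

((2, 1, 4, 2), (0, 2, 1, 1), (2, 4, 2, 5))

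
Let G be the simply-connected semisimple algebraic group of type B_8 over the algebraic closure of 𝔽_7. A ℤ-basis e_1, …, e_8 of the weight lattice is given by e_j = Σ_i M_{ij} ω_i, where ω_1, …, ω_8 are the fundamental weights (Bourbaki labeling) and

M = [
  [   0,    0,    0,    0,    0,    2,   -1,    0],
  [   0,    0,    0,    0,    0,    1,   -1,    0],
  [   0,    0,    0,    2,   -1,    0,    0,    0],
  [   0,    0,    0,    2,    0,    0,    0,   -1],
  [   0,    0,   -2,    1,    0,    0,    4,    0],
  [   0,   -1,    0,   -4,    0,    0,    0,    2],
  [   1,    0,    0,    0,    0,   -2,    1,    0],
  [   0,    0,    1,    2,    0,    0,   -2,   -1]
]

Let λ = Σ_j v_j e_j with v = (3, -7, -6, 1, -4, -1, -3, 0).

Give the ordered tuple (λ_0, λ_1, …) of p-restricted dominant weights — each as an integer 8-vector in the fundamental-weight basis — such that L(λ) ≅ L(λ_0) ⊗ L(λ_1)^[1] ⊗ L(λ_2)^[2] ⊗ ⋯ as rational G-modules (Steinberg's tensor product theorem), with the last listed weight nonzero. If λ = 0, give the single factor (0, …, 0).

((1, 2, 6, 2, 1, 3, 2, 2),)

Converting to the ω-basis (c_i = row i of M dotted with v = (3, -7, -6, 1, -4, -1, -3, 0)):
  c_1 = 0·3 + (0)·(-7) + (0)·(-6) + 0·1 + (0)·(-4) + (2)·(-1) + (-1)·(-3) + 0·0 = 1
  c_2 = 0·3 + (0)·(-7) + (0)·(-6) + 0·1 + (0)·(-4) + (1)·(-1) + (-1)·(-3) + 0·0 = 2
  c_3 = 0·3 + (0)·(-7) + (0)·(-6) + 2·1 + (-1)·(-4) + (0)·(-1) + (0)·(-3) + 0·0 = 6
  c_4 = 0·3 + (0)·(-7) + (0)·(-6) + 2·1 + (0)·(-4) + (0)·(-1) + (0)·(-3) + (-1)·(0) = 2
  c_5 = 0·3 + (0)·(-7) + (-2)·(-6) + 1·1 + (0)·(-4) + (0)·(-1) + (4)·(-3) + 0·0 = 1
  c_6 = 0·3 + (-1)·(-7) + (0)·(-6) + (-4)·(1) + (0)·(-4) + (0)·(-1) + (0)·(-3) + 2·0 = 3
  c_7 = 1·3 + (0)·(-7) + (0)·(-6) + 0·1 + (0)·(-4) + (-2)·(-1) + (1)·(-3) + 0·0 = 2
  c_8 = 0·3 + (0)·(-7) + (1)·(-6) + 2·1 + (0)·(-4) + (0)·(-1) + (-2)·(-3) + (-1)·(0) = 2
Writing each c_i in base p = 7:
  c_1 = 1 = 1·7^0
  c_2 = 2 = 2·7^0
  c_3 = 6 = 6·7^0
  c_4 = 2 = 2·7^0
  c_5 = 1 = 1·7^0
  c_6 = 3 = 3·7^0
  c_7 = 2 = 2·7^0
  c_8 = 2 = 2·7^0
Factor λ_0 = (1, 2, 6, 2, 1, 3, 2, 2)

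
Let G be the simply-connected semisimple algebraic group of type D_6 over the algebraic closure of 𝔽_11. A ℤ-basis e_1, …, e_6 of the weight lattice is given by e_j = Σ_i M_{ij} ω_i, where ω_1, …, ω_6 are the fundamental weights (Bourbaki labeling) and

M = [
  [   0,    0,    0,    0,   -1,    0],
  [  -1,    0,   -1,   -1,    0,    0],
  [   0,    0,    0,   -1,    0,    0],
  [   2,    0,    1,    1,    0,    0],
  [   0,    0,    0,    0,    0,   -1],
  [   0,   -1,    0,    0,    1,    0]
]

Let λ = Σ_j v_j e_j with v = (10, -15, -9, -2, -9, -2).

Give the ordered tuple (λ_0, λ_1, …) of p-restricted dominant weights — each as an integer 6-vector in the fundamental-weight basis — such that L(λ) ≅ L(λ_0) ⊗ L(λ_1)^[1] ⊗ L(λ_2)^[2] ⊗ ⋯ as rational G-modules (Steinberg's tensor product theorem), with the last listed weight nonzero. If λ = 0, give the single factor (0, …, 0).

((9, 1, 2, 9, 2, 6),)

In the fundamental-weight basis, λ has coordinates c = M·v (v = (10, -15, -9, -2, -9, -2)):
  c_1 = (0)·(10) + (0)·(-15) + (0)·(-9) + (0)·(-2) + (-1)·(-9) + (0)·(-2) = 9
  c_2 = (-1)·(10) + (0)·(-15) + (-1)·(-9) + (-1)·(-2) + (0)·(-9) + (0)·(-2) = 1
  c_3 = (0)·(10) + (0)·(-15) + (0)·(-9) + (-1)·(-2) + (0)·(-9) + (0)·(-2) = 2
  c_4 = (2)·(10) + (0)·(-15) + (1)·(-9) + (1)·(-2) + (0)·(-9) + (0)·(-2) = 9
  c_5 = (0)·(10) + (0)·(-15) + (0)·(-9) + (0)·(-2) + (0)·(-9) + (-1)·(-2) = 2
  c_6 = (0)·(10) + (-1)·(-15) + (0)·(-9) + (0)·(-2) + (1)·(-9) + (0)·(-2) = 6
Base-11 expansion of each c_i:
  c_1 = 9 = 9·11^0
  c_2 = 1 = 1·11^0
  c_3 = 2 = 2·11^0
  c_4 = 9 = 9·11^0
  c_5 = 2 = 2·11^0
  c_6 = 6 = 6·11^0
p-restricted factor λ_0 = (9, 1, 2, 9, 2, 6)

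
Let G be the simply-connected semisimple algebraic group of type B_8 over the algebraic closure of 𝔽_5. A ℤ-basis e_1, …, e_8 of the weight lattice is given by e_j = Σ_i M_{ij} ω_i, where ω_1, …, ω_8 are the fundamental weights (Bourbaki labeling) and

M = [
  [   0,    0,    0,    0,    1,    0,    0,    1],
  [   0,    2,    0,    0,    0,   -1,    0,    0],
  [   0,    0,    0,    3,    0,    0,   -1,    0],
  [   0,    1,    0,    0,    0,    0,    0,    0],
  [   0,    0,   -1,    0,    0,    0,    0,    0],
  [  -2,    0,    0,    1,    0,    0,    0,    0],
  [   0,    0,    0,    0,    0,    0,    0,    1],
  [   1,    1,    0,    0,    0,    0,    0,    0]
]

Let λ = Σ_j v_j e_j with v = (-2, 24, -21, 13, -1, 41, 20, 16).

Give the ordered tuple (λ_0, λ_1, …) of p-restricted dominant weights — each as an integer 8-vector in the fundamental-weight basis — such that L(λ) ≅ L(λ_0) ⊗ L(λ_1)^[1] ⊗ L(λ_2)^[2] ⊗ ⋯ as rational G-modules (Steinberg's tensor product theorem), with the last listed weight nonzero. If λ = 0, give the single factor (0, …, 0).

((0, 2, 4, 4, 1, 2, 1, 2), (3, 1, 3, 4, 4, 3, 3, 4))

In the fundamental-weight basis, λ has coordinates c = M·v (v = (-2, 24, -21, 13, -1, 41, 20, 16)):
  c_1 = (0)·(-2) + (0)·(24) + (0)·(-21) + (0)·(13) + (1)·(-1) + (0)·(41) + (0)·(20) + (1)·(16) = 15
  c_2 = (0)·(-2) + (2)·(24) + (0)·(-21) + (0)·(13) + (0)·(-1) + (-1)·(41) + (0)·(20) + (0)·(16) = 7
  c_3 = (0)·(-2) + (0)·(24) + (0)·(-21) + (3)·(13) + (0)·(-1) + (0)·(41) + (-1)·(20) + (0)·(16) = 19
  c_4 = (0)·(-2) + (1)·(24) + (0)·(-21) + (0)·(13) + (0)·(-1) + (0)·(41) + (0)·(20) + (0)·(16) = 24
  c_5 = (0)·(-2) + (0)·(24) + (-1)·(-21) + (0)·(13) + (0)·(-1) + (0)·(41) + (0)·(20) + (0)·(16) = 21
  c_6 = (-2)·(-2) + (0)·(24) + (0)·(-21) + (1)·(13) + (0)·(-1) + (0)·(41) + (0)·(20) + (0)·(16) = 17
  c_7 = (0)·(-2) + (0)·(24) + (0)·(-21) + (0)·(13) + (0)·(-1) + (0)·(41) + (0)·(20) + (1)·(16) = 16
  c_8 = (1)·(-2) + (1)·(24) + (0)·(-21) + (0)·(13) + (0)·(-1) + (0)·(41) + (0)·(20) + (0)·(16) = 22
Base-5 expansion of each c_i:
  c_1 = 15 = 0·5^0 + 3·5^1
  c_2 = 7 = 2·5^0 + 1·5^1
  c_3 = 19 = 4·5^0 + 3·5^1
  c_4 = 24 = 4·5^0 + 4·5^1
  c_5 = 21 = 1·5^0 + 4·5^1
  c_6 = 17 = 2·5^0 + 3·5^1
  c_7 = 16 = 1·5^0 + 3·5^1
  c_8 = 22 = 2·5^0 + 4·5^1
λ_0 = (0, 2, 4, 4, 1, 2, 1, 2)
λ_1 = (3, 1, 3, 4, 4, 3, 3, 4)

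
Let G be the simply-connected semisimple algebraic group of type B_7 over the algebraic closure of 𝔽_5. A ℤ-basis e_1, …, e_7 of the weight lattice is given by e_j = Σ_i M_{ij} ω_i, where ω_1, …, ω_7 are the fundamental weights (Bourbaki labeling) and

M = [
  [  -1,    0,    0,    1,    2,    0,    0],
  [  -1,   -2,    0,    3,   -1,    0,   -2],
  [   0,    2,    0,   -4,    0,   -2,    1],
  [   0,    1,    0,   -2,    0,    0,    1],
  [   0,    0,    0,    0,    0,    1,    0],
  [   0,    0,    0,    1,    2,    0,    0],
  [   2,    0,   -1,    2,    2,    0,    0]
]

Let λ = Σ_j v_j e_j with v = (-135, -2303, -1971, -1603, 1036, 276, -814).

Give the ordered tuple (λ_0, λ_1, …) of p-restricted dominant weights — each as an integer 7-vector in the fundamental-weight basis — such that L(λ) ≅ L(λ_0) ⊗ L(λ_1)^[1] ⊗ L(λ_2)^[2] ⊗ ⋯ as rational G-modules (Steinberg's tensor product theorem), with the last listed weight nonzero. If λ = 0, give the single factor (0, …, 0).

Change of basis e → ω: c = M·v where v = (-135, -2303, -1971, -1603, 1036, 276, -814):
  c_1 = -1*-135 + 0*-2303 + 0*-1971 + 1*-1603 + 2*1036 + 0*276 + 0*-814 = 604
  c_2 = -1*-135 + -2*-2303 + 0*-1971 + 3*-1603 + -1*1036 + 0*276 + -2*-814 = 524
  c_3 = 0*-135 + 2*-2303 + 0*-1971 + -4*-1603 + 0*1036 + -2*276 + 1*-814 = 440
  c_4 = 0*-135 + 1*-2303 + 0*-1971 + -2*-1603 + 0*1036 + 0*276 + 1*-814 = 89
  c_5 = 0*-135 + 0*-2303 + 0*-1971 + 0*-1603 + 0*1036 + 1*276 + 0*-814 = 276
  c_6 = 0*-135 + 0*-2303 + 0*-1971 + 1*-1603 + 2*1036 + 0*276 + 0*-814 = 469
  c_7 = 2*-135 + 0*-2303 + -1*-1971 + 2*-1603 + 2*1036 + 0*276 + 0*-814 = 567
Writing each c_i in base p = 5:
  c_1 = 604 = 4·5^0 + 0·5^1 + 4·5^2 + 4·5^3
  c_2 = 524 = 4·5^0 + 4·5^1 + 0·5^2 + 4·5^3
  c_3 = 440 = 0·5^0 + 3·5^1 + 2·5^2 + 3·5^3
  c_4 = 89 = 4·5^0 + 2·5^1 + 3·5^2
  c_5 = 276 = 1·5^0 + 0·5^1 + 1·5^2 + 2·5^3
  c_6 = 469 = 4·5^0 + 3·5^1 + 3·5^2 + 3·5^3
  c_7 = 567 = 2·5^0 + 3·5^1 + 2·5^2 + 4·5^3
Factor λ_0 = (4, 4, 0, 4, 1, 4, 2)
Factor λ_1 = (0, 4, 3, 2, 0, 3, 3)
Factor λ_2 = (4, 0, 2, 3, 1, 3, 2)
Factor λ_3 = (4, 4, 3, 0, 2, 3, 4)

((4, 4, 0, 4, 1, 4, 2), (0, 4, 3, 2, 0, 3, 3), (4, 0, 2, 3, 1, 3, 2), (4, 4, 3, 0, 2, 3, 4))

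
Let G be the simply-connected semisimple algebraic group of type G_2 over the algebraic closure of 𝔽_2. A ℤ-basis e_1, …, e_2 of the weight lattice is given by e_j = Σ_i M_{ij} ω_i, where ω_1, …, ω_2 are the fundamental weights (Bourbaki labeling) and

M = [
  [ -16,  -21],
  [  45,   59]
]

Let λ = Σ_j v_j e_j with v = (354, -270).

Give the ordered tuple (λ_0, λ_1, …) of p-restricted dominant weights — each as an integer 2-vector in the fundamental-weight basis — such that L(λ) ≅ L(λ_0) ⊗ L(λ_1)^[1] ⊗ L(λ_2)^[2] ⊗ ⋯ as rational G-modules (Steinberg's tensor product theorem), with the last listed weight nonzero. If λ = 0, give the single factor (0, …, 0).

Change of basis e → ω: c = M·v where v = (354, -270):
  c_1 = (-16)·(354) + (-21)·(-270) = 6
  c_2 = (45)·(354) + (59)·(-270) = 0
Expand coordinatewise in base 2:
  c_1 = 6 = 0·2^0 + 1·2^1 + 1·2^2
  c_2 = 0
p-restricted factor λ_0 = (0, 0)
p-restricted factor λ_1 = (1, 0)
p-restricted factor λ_2 = (1, 0)

((0, 0), (1, 0), (1, 0))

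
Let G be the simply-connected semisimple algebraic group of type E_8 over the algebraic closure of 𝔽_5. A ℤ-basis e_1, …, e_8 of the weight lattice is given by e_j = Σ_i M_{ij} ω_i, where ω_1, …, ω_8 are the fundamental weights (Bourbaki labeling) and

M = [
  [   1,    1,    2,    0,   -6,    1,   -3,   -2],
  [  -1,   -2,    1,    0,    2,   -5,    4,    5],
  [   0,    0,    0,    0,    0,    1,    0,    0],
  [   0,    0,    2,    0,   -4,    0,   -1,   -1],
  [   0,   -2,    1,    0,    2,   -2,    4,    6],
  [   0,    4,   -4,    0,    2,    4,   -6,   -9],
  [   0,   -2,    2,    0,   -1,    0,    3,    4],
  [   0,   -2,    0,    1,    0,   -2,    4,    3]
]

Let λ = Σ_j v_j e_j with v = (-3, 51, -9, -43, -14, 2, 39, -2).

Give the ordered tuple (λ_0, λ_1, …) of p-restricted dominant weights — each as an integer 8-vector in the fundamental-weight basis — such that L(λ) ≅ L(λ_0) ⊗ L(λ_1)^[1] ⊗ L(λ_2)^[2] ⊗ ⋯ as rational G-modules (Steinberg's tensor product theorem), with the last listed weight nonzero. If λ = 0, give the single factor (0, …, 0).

((3, 0, 2, 1, 1, 4, 3, 1),)

Compute c_i = Σ_j M_{ij} v_j with v = (-3, 51, -9, -43, -14, 2, 39, -2):
  c_1 = (1)·(-3) + 1·51 + (2)·(-9) + (0)·(-43) + (-6)·(-14) + 1·2 + (-3)·(39) + (-2)·(-2) = 3
  c_2 = (-1)·(-3) + (-2)·(51) + (1)·(-9) + (0)·(-43) + (2)·(-14) + (-5)·(2) + 4·39 + (5)·(-2) = 0
  c_3 = (0)·(-3) + 0·51 + (0)·(-9) + (0)·(-43) + (0)·(-14) + 1·2 + 0·39 + (0)·(-2) = 2
  c_4 = (0)·(-3) + 0·51 + (2)·(-9) + (0)·(-43) + (-4)·(-14) + 0·2 + (-1)·(39) + (-1)·(-2) = 1
  c_5 = (0)·(-3) + (-2)·(51) + (1)·(-9) + (0)·(-43) + (2)·(-14) + (-2)·(2) + 4·39 + (6)·(-2) = 1
  c_6 = (0)·(-3) + 4·51 + (-4)·(-9) + (0)·(-43) + (2)·(-14) + 4·2 + (-6)·(39) + (-9)·(-2) = 4
  c_7 = (0)·(-3) + (-2)·(51) + (2)·(-9) + (0)·(-43) + (-1)·(-14) + 0·2 + 3·39 + (4)·(-2) = 3
  c_8 = (0)·(-3) + (-2)·(51) + (0)·(-9) + (1)·(-43) + (0)·(-14) + (-2)·(2) + 4·39 + (3)·(-2) = 1
Base-5 expansion of each c_i:
  c_1 = 3 = 3·5^0
  c_2 = 0
  c_3 = 2 = 2·5^0
  c_4 = 1 = 1·5^0
  c_5 = 1 = 1·5^0
  c_6 = 4 = 4·5^0
  c_7 = 3 = 3·5^0
  c_8 = 1 = 1·5^0
Factor λ_0 = (3, 0, 2, 1, 1, 4, 3, 1)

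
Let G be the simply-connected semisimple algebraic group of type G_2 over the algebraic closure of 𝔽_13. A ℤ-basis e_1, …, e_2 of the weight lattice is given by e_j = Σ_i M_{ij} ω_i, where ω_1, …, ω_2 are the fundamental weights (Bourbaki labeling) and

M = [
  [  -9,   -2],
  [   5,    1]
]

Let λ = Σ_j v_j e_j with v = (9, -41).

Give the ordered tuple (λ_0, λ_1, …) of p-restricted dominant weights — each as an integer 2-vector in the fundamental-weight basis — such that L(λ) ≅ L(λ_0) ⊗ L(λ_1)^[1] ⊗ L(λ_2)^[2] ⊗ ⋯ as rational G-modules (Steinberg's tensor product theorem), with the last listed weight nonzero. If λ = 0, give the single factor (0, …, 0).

Change of basis e → ω: c = M·v where v = (9, -41):
  c_1 = (-9)·(9) + (-2)·(-41) = 1
  c_2 = 5·9 + (1)·(-41) = 4
Expand coordinatewise in base 13:
  c_1 = 1 = 1·13^0
  c_2 = 4 = 4·13^0
λ_0 = (1, 4)

((1, 4),)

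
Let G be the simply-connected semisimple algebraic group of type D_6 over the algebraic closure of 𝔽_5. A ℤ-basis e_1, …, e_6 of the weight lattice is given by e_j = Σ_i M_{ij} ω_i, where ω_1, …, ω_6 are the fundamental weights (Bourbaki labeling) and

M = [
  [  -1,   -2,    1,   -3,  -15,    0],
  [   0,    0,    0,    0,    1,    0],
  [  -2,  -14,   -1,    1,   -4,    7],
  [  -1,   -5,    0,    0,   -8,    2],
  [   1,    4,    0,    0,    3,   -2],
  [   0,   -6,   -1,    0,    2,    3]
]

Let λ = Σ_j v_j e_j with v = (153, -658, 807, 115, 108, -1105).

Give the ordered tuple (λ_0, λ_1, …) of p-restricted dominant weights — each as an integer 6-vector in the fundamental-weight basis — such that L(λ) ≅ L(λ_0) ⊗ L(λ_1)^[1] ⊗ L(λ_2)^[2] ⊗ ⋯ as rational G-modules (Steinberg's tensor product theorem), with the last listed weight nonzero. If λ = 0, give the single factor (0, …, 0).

((0, 3, 2, 3, 0, 2), (1, 1, 4, 2, 1, 3), (0, 4, 1, 2, 2, 1))

Converting to the ω-basis (c_i = row i of M dotted with v = (153, -658, 807, 115, 108, -1105)):
  c_1 = (-1)·(153) + (-2)·(-658) + (1)·(807) + (-3)·(115) + (-15)·(108) + (0)·(-1105) = 5
  c_2 = (0)·(153) + (0)·(-658) + (0)·(807) + (0)·(115) + (1)·(108) + (0)·(-1105) = 108
  c_3 = (-2)·(153) + (-14)·(-658) + (-1)·(807) + (1)·(115) + (-4)·(108) + (7)·(-1105) = 47
  c_4 = (-1)·(153) + (-5)·(-658) + (0)·(807) + (0)·(115) + (-8)·(108) + (2)·(-1105) = 63
  c_5 = (1)·(153) + (4)·(-658) + (0)·(807) + (0)·(115) + (3)·(108) + (-2)·(-1105) = 55
  c_6 = (0)·(153) + (-6)·(-658) + (-1)·(807) + (0)·(115) + (2)·(108) + (3)·(-1105) = 42
Writing each c_i in base p = 5:
  c_1 = 5 = 0·5^0 + 1·5^1
  c_2 = 108 = 3·5^0 + 1·5^1 + 4·5^2
  c_3 = 47 = 2·5^0 + 4·5^1 + 1·5^2
  c_4 = 63 = 3·5^0 + 2·5^1 + 2·5^2
  c_5 = 55 = 0·5^0 + 1·5^1 + 2·5^2
  c_6 = 42 = 2·5^0 + 3·5^1 + 1·5^2
Factor λ_0 = (0, 3, 2, 3, 0, 2)
Factor λ_1 = (1, 1, 4, 2, 1, 3)
Factor λ_2 = (0, 4, 1, 2, 2, 1)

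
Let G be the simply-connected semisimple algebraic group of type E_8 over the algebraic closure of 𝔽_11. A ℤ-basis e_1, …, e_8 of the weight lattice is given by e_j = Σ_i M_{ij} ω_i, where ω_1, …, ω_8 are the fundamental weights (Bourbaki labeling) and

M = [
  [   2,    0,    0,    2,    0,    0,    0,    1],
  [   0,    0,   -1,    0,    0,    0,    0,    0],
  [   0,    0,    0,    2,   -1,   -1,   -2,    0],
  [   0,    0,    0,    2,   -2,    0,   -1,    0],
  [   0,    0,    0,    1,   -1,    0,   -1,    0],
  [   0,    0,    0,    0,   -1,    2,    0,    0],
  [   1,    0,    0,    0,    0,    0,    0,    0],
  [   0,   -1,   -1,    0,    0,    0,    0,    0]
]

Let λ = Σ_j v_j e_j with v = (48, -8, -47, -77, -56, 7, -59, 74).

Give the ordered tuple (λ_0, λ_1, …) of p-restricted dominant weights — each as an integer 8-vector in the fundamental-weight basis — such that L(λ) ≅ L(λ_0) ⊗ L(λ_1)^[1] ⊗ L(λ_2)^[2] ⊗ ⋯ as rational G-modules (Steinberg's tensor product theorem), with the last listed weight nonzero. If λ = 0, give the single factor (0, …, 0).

Converting to the ω-basis (c_i = row i of M dotted with v = (48, -8, -47, -77, -56, 7, -59, 74)):
  c_1 = 2·48 + (0)·(-8) + (0)·(-47) + (2)·(-77) + (0)·(-56) + 0·7 + (0)·(-59) + 1·74 = 16
  c_2 = 0·48 + (0)·(-8) + (-1)·(-47) + (0)·(-77) + (0)·(-56) + 0·7 + (0)·(-59) + 0·74 = 47
  c_3 = 0·48 + (0)·(-8) + (0)·(-47) + (2)·(-77) + (-1)·(-56) + (-1)·(7) + (-2)·(-59) + 0·74 = 13
  c_4 = 0·48 + (0)·(-8) + (0)·(-47) + (2)·(-77) + (-2)·(-56) + 0·7 + (-1)·(-59) + 0·74 = 17
  c_5 = 0·48 + (0)·(-8) + (0)·(-47) + (1)·(-77) + (-1)·(-56) + 0·7 + (-1)·(-59) + 0·74 = 38
  c_6 = 0·48 + (0)·(-8) + (0)·(-47) + (0)·(-77) + (-1)·(-56) + 2·7 + (0)·(-59) + 0·74 = 70
  c_7 = 1·48 + (0)·(-8) + (0)·(-47) + (0)·(-77) + (0)·(-56) + 0·7 + (0)·(-59) + 0·74 = 48
  c_8 = 0·48 + (-1)·(-8) + (-1)·(-47) + (0)·(-77) + (0)·(-56) + 0·7 + (0)·(-59) + 0·74 = 55
p = 11; digits c_i = Σ_j d_{ij}·11^j, 0 ≤ d_{ij} < 11:
  c_1 = 16 = 5·11^0 + 1·11^1
  c_2 = 47 = 3·11^0 + 4·11^1
  c_3 = 13 = 2·11^0 + 1·11^1
  c_4 = 17 = 6·11^0 + 1·11^1
  c_5 = 38 = 5·11^0 + 3·11^1
  c_6 = 70 = 4·11^0 + 6·11^1
  c_7 = 48 = 4·11^0 + 4·11^1
  c_8 = 55 = 0·11^0 + 5·11^1
Factor λ_0 = (5, 3, 2, 6, 5, 4, 4, 0)
Factor λ_1 = (1, 4, 1, 1, 3, 6, 4, 5)

((5, 3, 2, 6, 5, 4, 4, 0), (1, 4, 1, 1, 3, 6, 4, 5))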